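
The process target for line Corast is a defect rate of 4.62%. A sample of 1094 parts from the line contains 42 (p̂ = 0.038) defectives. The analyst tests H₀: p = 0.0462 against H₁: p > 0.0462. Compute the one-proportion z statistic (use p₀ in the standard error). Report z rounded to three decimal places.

p̂ = 42/1094 ≈ 0.03839.
Under H₀, SE = √(0.0462·0.9538/1094) = √(4.02793e-05) = 0.00635.
z = (0.03839 − 0.0462)/0.00635 = -0.00781/0.00635 = -1.230.
p-value = P(Z > -1.230) ≈ 0.8907.

z = -1.230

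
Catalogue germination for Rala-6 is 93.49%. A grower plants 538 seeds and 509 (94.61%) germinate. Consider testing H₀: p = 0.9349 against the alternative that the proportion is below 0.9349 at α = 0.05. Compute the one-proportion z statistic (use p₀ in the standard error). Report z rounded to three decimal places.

z = 1.053

p̂ = 509/538 ≈ 0.94610.
Under H₀, SE = √(0.9349·0.0651/538) = √(0.000113126) = 0.01064.
z = (0.94610 − 0.9349)/0.01064 = 0.01120/0.01064 = 1.053.
p-value = P(Z < 1.053) ≈ 0.8538, so at α = 0.05 we fail to reject H₀.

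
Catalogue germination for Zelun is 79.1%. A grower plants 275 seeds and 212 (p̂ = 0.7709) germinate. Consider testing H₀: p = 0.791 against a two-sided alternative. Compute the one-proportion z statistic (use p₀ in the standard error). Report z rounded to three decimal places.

z = -0.819

p̂ = 212/275 ≈ 0.77091.
Under H₀, SE = √(0.791·0.209/275) = √(0.00060116) = 0.02452.
z = (0.77091 − 0.791)/0.02452 = -0.02009/0.02452 = -0.819.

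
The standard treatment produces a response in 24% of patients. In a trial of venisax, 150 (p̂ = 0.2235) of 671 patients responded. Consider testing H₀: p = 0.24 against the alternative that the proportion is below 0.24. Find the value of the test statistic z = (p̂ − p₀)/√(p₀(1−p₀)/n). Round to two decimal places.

p̂ = 150/671 ≈ 0.2235.
SE = √(p₀(1−p₀)/n) = √(0.1824/671) = 0.0165.
z = (0.2235 − 0.24)/0.0165 = -0.0165/0.0165 = -1.00.

z = -1.00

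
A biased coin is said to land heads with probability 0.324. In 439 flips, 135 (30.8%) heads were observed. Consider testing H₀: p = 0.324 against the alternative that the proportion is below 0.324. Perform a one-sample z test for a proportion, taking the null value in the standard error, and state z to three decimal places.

z = -0.738

p̂ = 135/439 ≈ 0.30752.
SE = √(p₀(1−p₀)/n) = √(0.21902/439) = 0.02234.
z = (0.30752 − 0.324)/0.02234 = -0.01648/0.02234 = -0.738.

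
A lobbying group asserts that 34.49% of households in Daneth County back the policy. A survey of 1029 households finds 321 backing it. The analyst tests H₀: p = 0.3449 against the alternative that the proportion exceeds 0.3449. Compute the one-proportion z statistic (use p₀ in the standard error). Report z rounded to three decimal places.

p̂ = 321/1029 ≈ 0.31195.
Under H₀, SE = √(0.3449·0.6551/1029) = √(0.000219576) = 0.01482.
z = (0.31195 − 0.3449)/0.01482 = -0.03295/0.01482 = -2.223.

z = -2.223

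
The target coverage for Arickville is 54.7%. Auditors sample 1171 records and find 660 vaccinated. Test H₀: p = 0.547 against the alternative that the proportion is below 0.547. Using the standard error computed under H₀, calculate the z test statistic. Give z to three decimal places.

p̂ = 660/1171 = 0.563621.
Standard error under H₀: √(0.547×0.453/1171) = 0.014547.
z = (0.563621 − 0.547)/0.014547 = 0.016621/0.014547 = 1.143.

z = 1.143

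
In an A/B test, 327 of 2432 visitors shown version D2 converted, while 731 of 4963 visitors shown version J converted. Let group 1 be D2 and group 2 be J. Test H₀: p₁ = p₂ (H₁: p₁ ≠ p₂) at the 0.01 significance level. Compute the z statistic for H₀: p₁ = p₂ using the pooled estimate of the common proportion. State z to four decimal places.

z = -1.4807

p̂₁ = 327/2432 ≈ 0.134457, p̂₂ = 731/4963 ≈ 0.147290.
Pooled p̂ = (327+731)/(2432+4963) = 1058/7395 = 0.143070.
SE = √(0.122601 × 0.000612675) = 0.008667.
z = (0.134457 − 0.147290)/0.008667 = -0.012833/0.008667 = -1.4807.
Two-sided p-value ≈ 2·Φ(−1.481) = 0.1387. With α = 0.01, fail to reject H₀.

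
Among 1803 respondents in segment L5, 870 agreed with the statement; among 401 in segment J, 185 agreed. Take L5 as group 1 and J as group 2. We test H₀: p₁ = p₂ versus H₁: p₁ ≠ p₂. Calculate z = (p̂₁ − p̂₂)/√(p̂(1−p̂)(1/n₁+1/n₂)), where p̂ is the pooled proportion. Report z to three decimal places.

z = 0.768

p̂₁ = 870/1803 ≈ 0.48253, p̂₂ = 185/401 ≈ 0.46135.
Pooled p̂ = (870+185)/(1803+401) = 1055/2204 = 0.47868.
SE = √(p̂(1−p̂)(1/n₁+1/n₂)) = √(0.47868·0.52132·0.0030484) = √(0.000760713) = 0.02758.
z = (0.48253 − 0.46135)/0.02758 = 0.02118/0.02758 = 0.768.
p-value = 2·P(Z > 0.768) ≈ 0.4425.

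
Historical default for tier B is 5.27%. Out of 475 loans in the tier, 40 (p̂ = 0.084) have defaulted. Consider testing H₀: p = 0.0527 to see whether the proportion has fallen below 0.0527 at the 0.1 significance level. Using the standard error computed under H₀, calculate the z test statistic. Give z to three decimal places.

p̂ = 40/475 = 0.08421.
Standard error under H₀: √(0.0527×0.9473/475) = 0.01025.
z = (0.08421 − 0.0527)/0.01025 = 0.03151/0.01025 = 3.074.
p-value = P(Z < 3.074) ≈ 0.9989; since p > α = 0.1, fail to reject H₀.

z = 3.074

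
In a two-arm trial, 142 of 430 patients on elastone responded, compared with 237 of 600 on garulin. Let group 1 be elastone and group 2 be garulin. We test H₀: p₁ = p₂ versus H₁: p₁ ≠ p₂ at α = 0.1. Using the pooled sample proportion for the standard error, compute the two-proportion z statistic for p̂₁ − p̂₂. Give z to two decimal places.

z = -2.13

p̂₁ = 142/430 ≈ 0.33023, p̂₂ = 237/600 ≈ 0.39500.
Pooled p̂ = (142+237)/(430+600) = 379/1030 = 0.36796.
SE = √(0.232566 × 0.00399225) = 0.03047.
z = (0.33023 − 0.39500)/0.03047 = -0.06477/0.03047 = -2.13.
p-value = 2·P(Z > 2.126) ≈ 0.0335; since p < α = 0.1, reject H₀.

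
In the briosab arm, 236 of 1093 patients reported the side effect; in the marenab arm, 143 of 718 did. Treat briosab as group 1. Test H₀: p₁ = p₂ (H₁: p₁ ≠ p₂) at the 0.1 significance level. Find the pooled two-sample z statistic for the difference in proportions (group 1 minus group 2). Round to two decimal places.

p̂₁ = 236/1093 ≈ 0.2159, p̂₂ = 143/718 ≈ 0.1992.
Pooled p̂ = (236+143)/(1093+718) = 379/1811 = 0.2093.
SE = √(p̂(1−p̂)(1/n₁+1/n₂)) = √(0.2093·0.7907·0.00230767) = √(0.000381873) = 0.0195.
z = (0.2159 − 0.1992)/0.0195 = 0.0167/0.0195 = 0.86.
Two-sided p-value ≈ 2·Φ(−0.857) = 0.3912; since p > α = 0.1, fail to reject H₀.

z = 0.86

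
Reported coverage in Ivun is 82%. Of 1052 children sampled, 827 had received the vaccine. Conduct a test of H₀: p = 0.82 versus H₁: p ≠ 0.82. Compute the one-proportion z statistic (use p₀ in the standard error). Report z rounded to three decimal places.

p̂ = 827/1052 = 0.786122.
SE = √(p₀(1−p₀)/n) = √(0.1476/1052) = 0.011845.
z = (0.786122 − 0.82)/0.011845 = -0.033878/0.011845 = -2.860.
Two-sided p-value ≈ 2·Φ(−2.860) = 0.0042.

z = -2.860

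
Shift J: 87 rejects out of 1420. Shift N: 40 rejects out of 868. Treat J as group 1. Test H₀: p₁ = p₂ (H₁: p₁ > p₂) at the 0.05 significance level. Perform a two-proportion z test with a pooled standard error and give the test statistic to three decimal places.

p̂₁ = 87/1420 = 0.06127, p̂₂ = 40/868 = 0.04608.
Pooled p̂ = (87+40)/(1420+868) = 127/2288 = 0.05551.
SE = √(0.052426 × 0.0018563) = 0.00987.
z = (0.06127 − 0.04608)/0.00987 = 0.01519/0.00987 = 1.539.
p-value = P(Z > 1.539) ≈ 0.0619; since p > α = 0.05, fail to reject H₀.

z = 1.539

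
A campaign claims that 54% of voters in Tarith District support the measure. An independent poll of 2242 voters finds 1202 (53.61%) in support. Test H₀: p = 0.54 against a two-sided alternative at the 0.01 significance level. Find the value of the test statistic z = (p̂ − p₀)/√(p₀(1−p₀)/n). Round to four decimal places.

p̂ = 1202/2242 ≈ 0.5361285.
SE = √(p₀(1−p₀)/n) = √(0.2484/2242) = 0.0105259.
z = (0.5361285 − 0.54)/0.0105259 = -0.0038715/0.0105259 = -0.3678.
p-value = 2·P(Z > 0.368) ≈ 0.7130; since p > α = 0.01, fail to reject H₀.

z = -0.3678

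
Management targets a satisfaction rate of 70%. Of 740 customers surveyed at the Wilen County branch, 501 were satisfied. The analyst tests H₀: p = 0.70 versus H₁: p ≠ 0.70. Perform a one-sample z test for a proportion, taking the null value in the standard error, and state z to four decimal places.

p̂ = 501/740 ≈ 0.677027.
SE = √(p₀(1−p₀)/n) = √(0.21/740) = 0.016846.
z = (0.677027 − 0.7)/0.016846 = -0.022973/0.016846 = -1.3637.

z = -1.3637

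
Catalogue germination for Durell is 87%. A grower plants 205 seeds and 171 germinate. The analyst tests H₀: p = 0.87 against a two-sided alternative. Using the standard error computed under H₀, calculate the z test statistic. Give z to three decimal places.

p̂ = 171/205 ≈ 0.83415.
Under H₀, SE = √(0.87·0.13/205) = √(0.000551707) = 0.02349.
z = (0.83415 − 0.87)/0.02349 = -0.03585/0.02349 = -1.526.
p-value = 2·P(Z > 1.526) ≈ 0.1269.

z = -1.526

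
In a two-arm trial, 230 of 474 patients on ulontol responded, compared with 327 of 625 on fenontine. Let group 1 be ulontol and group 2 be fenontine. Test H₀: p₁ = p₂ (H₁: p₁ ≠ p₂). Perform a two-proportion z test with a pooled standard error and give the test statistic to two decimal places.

z = -1.25

p̂₁ = 230/474 = 0.4852, p̂₂ = 327/625 = 0.5232.
Pooled p̂ = (230+327)/(474+625) = 557/1099 = 0.5068.
SE = √(p̂(1−p̂)(1/n₁+1/n₂)) = √(0.5068·0.4932·0.0037097) = √(0.000927253) = 0.0305.
z = (0.4852 − 0.5232)/0.0305 = -0.0380/0.0305 = -1.25.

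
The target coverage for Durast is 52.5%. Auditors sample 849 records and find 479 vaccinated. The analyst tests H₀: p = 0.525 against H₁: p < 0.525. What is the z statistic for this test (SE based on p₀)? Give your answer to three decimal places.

z = 2.287

p̂ = 479/849 ≈ 0.564193.
SE = √(p₀(1−p₀)/n) = √(0.24937/849) = 0.017138.
z = (0.564193 − 0.525)/0.017138 = 0.039193/0.017138 = 2.287.
p-value = P(Z < 2.287) ≈ 0.9889.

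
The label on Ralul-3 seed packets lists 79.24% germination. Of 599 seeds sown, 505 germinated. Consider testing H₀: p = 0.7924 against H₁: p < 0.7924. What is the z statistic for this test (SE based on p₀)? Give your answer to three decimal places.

p̂ = 505/599 = 0.84307.
SE = √(p₀(1−p₀)/n) = √(0.1645/599) = 0.01657.
z = (0.84307 − 0.7924)/0.01657 = 0.05067/0.01657 = 3.058.
p-value = P(Z < 3.058) ≈ 0.9989.

z = 3.058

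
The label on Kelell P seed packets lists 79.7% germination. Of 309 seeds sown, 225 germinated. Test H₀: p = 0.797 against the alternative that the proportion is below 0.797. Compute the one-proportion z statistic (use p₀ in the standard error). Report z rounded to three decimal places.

p̂ = 225/309 = 0.72816.
Standard error under H₀: √(0.797×0.203/309) = 0.02288.
z = (0.72816 − 0.797)/0.02288 = -0.06884/0.02288 = -3.009.

z = -3.009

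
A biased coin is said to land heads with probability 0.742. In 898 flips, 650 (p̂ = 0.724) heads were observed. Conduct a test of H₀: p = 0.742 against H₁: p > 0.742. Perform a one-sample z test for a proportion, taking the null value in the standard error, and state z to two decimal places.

p̂ = 650/898 ≈ 0.72383.
Standard error under H₀: √(0.742×0.258/898) = 0.01460.
z = (0.72383 − 0.742)/0.01460 = -0.01817/0.01460 = -1.24.
p-value = P(Z > -1.244) ≈ 0.8933.

z = -1.24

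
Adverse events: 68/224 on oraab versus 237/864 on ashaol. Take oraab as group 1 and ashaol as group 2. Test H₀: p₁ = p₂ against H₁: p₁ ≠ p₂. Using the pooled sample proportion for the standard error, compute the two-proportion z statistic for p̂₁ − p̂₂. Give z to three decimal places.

p̂₁ = 68/224 = 0.30357, p̂₂ = 237/864 = 0.27431.
Pooled p̂ = (68+237)/(224+864) = 305/1088 = 0.28033.
SE = √(p̂(1−p̂)(1/n₁+1/n₂)) = √(0.28033·0.71967·0.00562169) = √(0.00113415) = 0.03368.
z = (0.30357 − 0.27431)/0.03368 = 0.02926/0.03368 = 0.869.

z = 0.869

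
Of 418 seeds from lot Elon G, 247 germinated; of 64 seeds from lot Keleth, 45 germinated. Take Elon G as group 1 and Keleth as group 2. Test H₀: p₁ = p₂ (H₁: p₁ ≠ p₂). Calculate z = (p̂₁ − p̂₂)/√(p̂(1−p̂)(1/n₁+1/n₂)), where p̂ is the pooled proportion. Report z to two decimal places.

z = -1.71

p̂₁ = 247/418 ≈ 0.5909, p̂₂ = 45/64 ≈ 0.7031.
Pooled p̂ = (247+45)/(418+64) = 292/482 = 0.6058.
SE = √(p̂(1−p̂)(1/n₁+1/n₂)) = √(0.6058·0.3942·0.0180173) = √(0.00430262) = 0.0656.
z = (0.5909 − 0.7031)/0.0656 = -0.1122/0.0656 = -1.71.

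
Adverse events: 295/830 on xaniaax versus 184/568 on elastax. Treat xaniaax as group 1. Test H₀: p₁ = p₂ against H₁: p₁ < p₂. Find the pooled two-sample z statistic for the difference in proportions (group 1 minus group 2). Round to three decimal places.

p̂₁ = 295/830 = 0.35542, p̂₂ = 184/568 = 0.32394.
Pooled p̂ = (295+184)/(830+568) = 479/1398 = 0.34263.
SE = √(0.225235 × 0.00296538) = 0.02584.
z = (0.35542 − 0.32394)/0.02584 = 0.03148/0.02584 = 1.218.

z = 1.218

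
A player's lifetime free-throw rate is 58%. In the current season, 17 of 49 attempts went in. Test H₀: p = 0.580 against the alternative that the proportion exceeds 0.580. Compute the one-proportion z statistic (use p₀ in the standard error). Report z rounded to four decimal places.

z = -3.3054

p̂ = 17/49 ≈ 0.3469388.
Under H₀, SE = √(0.58·0.42/49) = √(0.00497143) = 0.0705084.
z = (0.3469388 − 0.58)/0.0705084 = -0.2330612/0.0705084 = -3.3054.
p-value = P(Z > -3.305) ≈ 0.9995.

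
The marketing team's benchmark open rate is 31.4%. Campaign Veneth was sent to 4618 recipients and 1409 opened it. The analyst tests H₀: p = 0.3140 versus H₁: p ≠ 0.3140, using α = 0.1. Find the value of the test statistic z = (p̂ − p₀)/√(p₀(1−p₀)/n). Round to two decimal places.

p̂ = 1409/4618 = 0.30511.
Standard error under H₀: √(0.314×0.686/4618) = 0.00683.
z = (0.30511 − 0.314)/0.00683 = -0.00889/0.00683 = -1.30.
p-value = 2·P(Z > 1.302) ≈ 0.1931, so at α = 0.1 we fail to reject H₀.

z = -1.30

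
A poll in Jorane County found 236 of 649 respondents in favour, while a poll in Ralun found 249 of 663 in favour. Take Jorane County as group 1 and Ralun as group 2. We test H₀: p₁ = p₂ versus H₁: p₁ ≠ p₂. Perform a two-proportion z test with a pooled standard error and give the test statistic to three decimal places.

z = -0.448

p̂₁ = 236/649 ≈ 0.36364, p̂₂ = 249/663 ≈ 0.37557.
Pooled p̂ = (236+249)/(649+663) = 485/1312 = 0.36966.
SE = √(0.233013 × 0.00304913) = 0.02665.
z = (0.36364 − 0.37557)/0.02665 = -0.01193/0.02665 = -0.448.
Two-sided p-value ≈ 2·Φ(−0.448) = 0.6545.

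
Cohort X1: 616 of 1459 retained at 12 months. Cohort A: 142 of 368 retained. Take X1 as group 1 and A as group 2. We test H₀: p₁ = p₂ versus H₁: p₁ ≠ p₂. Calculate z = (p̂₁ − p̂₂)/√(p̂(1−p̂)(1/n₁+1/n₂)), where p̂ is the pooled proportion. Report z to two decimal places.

z = 1.26

p̂₁ = 616/1459 ≈ 0.4222, p̂₂ = 142/368 ≈ 0.3859.
Pooled p̂ = (616+142)/(1459+368) = 758/1827 = 0.4149.
SE = √(p̂(1−p̂)(1/n₁+1/n₂)) = √(0.4149·0.5851·0.00340279) = √(0.000826048) = 0.0287.
z = (0.4222 − 0.3859)/0.0287 = 0.0363/0.0287 = 1.26.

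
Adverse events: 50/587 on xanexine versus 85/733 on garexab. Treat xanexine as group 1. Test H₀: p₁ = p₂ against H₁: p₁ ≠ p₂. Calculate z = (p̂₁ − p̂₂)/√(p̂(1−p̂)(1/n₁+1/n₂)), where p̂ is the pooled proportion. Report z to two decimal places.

z = -1.83

p̂₁ = 50/587 = 0.0852, p̂₂ = 85/733 = 0.1160.
Pooled p̂ = (50+85)/(587+733) = 135/1320 = 0.1023.
SE = √(p̂(1−p̂)(1/n₁+1/n₂)) = √(0.1023·0.8977·0.00306783) = √(0.000281667) = 0.0168.
z = (0.0852 − 0.1160)/0.0168 = -0.0308/0.0168 = -1.83.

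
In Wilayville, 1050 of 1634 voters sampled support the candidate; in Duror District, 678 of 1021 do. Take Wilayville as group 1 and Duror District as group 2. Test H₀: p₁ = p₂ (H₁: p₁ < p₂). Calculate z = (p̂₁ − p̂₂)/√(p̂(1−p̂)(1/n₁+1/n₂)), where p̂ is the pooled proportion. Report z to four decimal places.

z = -1.1285

p̂₁ = 1050/1634 = 0.642595, p̂₂ = 678/1021 = 0.664055.
Pooled p̂ = (1050+678)/(1634+1021) = 1728/2655 = 0.650847.
SE = √(0.227245 × 0.00159143) = 0.019017.
z = (0.642595 − 0.664055)/0.019017 = -0.021460/0.019017 = -1.1285.
p-value = P(Z < -1.128) ≈ 0.1296.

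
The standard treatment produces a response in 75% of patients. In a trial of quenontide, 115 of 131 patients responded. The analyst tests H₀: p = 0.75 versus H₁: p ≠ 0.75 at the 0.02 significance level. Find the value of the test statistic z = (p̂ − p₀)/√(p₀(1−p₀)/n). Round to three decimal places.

z = 3.380

p̂ = 115/131 = 0.87786.
Under H₀, SE = √(0.75·0.25/131) = √(0.0014313) = 0.03783.
z = (0.87786 − 0.75)/0.03783 = 0.12786/0.03783 = 3.380.
p-value = 2·P(Z > 3.380) ≈ 0.0007. With α = 0.02, reject H₀.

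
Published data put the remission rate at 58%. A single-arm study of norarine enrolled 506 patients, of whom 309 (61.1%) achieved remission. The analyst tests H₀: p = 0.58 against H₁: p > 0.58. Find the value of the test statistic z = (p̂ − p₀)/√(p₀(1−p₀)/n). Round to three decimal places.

z = 1.398

p̂ = 309/506 ≈ 0.61067.
SE = √(p₀(1−p₀)/n) = √(0.2436/506) = 0.02194.
z = (0.61067 − 0.58)/0.02194 = 0.03067/0.02194 = 1.398.
p-value = P(Z > 1.398) ≈ 0.0811.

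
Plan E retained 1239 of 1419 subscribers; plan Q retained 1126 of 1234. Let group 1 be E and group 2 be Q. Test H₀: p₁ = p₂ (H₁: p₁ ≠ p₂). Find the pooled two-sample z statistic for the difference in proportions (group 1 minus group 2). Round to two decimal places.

p̂₁ = 1239/1419 = 0.8732, p̂₂ = 1126/1234 = 0.9125.
Pooled p̂ = (1239+1126)/(1419+1234) = 2365/2653 = 0.8914.
SE = √(p̂(1−p̂)(1/n₁+1/n₂)) = √(0.8914·0.1086·0.00151509) = √(0.000146619) = 0.0121.
z = (0.8732 − 0.9125)/0.0121 = -0.0393/0.0121 = -3.25.

z = -3.25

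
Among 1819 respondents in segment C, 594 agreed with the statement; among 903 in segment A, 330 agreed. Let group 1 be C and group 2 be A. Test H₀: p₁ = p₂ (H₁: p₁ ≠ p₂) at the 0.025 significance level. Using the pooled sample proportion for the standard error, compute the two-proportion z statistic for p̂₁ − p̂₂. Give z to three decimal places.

p̂₁ = 594/1819 ≈ 0.32655, p̂₂ = 330/903 ≈ 0.36545.
Pooled p̂ = (594+330)/(1819+903) = 924/2722 = 0.33946.
SE = √(0.224226 × 0.00165717) = 0.01928.
z = (0.32655 − 0.36545)/0.01928 = -0.03890/0.01928 = -2.018.
p-value = 2·P(Z > 2.018) ≈ 0.0436; since p > α = 0.025, fail to reject H₀.

z = -2.018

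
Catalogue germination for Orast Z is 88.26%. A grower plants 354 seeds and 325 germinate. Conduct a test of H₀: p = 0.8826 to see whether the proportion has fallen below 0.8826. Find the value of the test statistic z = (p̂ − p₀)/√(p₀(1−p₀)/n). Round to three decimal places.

p̂ = 325/354 = 0.91808.
Standard error under H₀: √(0.8826×0.1174/354) = 0.01711.
z = (0.91808 − 0.8826)/0.01711 = 0.03548/0.01711 = 2.074.
p-value = P(Z < 2.074) ≈ 0.9809.

z = 2.074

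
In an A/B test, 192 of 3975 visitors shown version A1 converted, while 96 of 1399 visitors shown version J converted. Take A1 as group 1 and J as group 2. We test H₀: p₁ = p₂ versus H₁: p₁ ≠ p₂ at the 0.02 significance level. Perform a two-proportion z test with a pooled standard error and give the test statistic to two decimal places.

z = -2.90

p̂₁ = 192/3975 = 0.0483, p̂₂ = 96/1399 = 0.0686.
Pooled p̂ = (192+96)/(3975+1399) = 288/5374 = 0.0536.
SE = √(0.0507193 × 0.000966369) = 0.0070.
z = (0.0483 − 0.0686)/0.0070 = -0.0203/0.0070 = -2.90.
Two-sided p-value ≈ 2·Φ(−2.902) = 0.0037. With α = 0.02, reject H₀.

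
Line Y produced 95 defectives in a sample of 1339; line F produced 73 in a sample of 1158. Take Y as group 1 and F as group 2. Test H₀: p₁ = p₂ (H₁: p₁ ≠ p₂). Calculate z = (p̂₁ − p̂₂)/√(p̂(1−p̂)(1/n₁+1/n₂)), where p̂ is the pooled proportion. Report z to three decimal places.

z = 0.787

p̂₁ = 95/1339 ≈ 0.07095, p̂₂ = 73/1158 ≈ 0.06304.
Pooled p̂ = (95+73)/(1339+1158) = 168/2497 = 0.06728.
SE = √(p̂(1−p̂)(1/n₁+1/n₂)) = √(0.06728·0.93272·0.00161038) = √(0.000101058) = 0.01005.
z = (0.07095 − 0.06304)/0.01005 = 0.00791/0.01005 = 0.787.
p-value = 2·P(Z > 0.787) ≈ 0.4314.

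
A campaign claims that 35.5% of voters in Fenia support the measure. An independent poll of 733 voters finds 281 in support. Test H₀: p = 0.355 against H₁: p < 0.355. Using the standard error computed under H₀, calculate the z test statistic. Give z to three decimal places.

z = 1.604

p̂ = 281/733 = 0.383356.
Standard error under H₀: √(0.355×0.645/733) = 0.017674.
z = (0.383356 − 0.355)/0.017674 = 0.028356/0.017674 = 1.604.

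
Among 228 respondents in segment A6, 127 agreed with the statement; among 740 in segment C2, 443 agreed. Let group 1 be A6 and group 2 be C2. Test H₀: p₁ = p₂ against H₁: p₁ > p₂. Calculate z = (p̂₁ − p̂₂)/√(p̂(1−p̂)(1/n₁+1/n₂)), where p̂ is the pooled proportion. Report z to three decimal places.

z = -1.117

p̂₁ = 127/228 ≈ 0.55702, p̂₂ = 443/740 ≈ 0.59865.
Pooled p̂ = (127+443)/(228+740) = 570/968 = 0.58884.
SE = √(p̂(1−p̂)(1/n₁+1/n₂)) = √(0.58884·0.41116·0.00573732) = √(0.00138904) = 0.03727.
z = (0.55702 − 0.59865)/0.03727 = -0.04163/0.03727 = -1.117.
p-value = P(Z > -1.117) ≈ 0.8680.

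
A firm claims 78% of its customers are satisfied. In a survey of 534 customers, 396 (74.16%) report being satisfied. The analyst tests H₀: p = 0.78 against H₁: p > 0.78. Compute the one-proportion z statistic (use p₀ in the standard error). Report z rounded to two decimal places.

z = -2.14

p̂ = 396/534 = 0.74157.
Under H₀, SE = √(0.78·0.22/534) = √(0.000321348) = 0.01793.
z = (0.74157 − 0.78)/0.01793 = -0.03843/0.01793 = -2.14.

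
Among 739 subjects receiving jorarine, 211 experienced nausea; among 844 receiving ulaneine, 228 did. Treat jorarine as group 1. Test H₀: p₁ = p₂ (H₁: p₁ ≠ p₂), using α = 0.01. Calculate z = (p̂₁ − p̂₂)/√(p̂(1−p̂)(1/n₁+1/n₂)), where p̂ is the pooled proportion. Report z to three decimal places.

p̂₁ = 211/739 = 0.28552, p̂₂ = 228/844 = 0.27014.
Pooled p̂ = (211+228)/(739+844) = 439/1583 = 0.27732.
SE = √(0.200414 × 0.00253801) = 0.02255.
z = (0.28552 − 0.27014)/0.02255 = 0.01538/0.02255 = 0.682.
p-value = 2·P(Z > 0.682) ≈ 0.4953. With α = 0.01, fail to reject H₀.

z = 0.682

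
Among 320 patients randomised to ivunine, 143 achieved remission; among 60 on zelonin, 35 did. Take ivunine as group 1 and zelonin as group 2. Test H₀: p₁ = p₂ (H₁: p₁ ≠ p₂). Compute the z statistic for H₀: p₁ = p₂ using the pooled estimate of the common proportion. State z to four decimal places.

p̂₁ = 143/320 = 0.446875, p̂₂ = 35/60 = 0.583333.
Pooled p̂ = (143+35)/(320+60) = 178/380 = 0.468421.
SE = √(p̂(1−p̂)(1/n₁+1/n₂)) = √(0.468421·0.531579·0.0197917) = √(0.00492818) = 0.070201.
z = (0.446875 − 0.583333)/0.070201 = -0.136458/0.070201 = -1.9438.
Two-sided p-value ≈ 2·Φ(−1.944) = 0.0519.

z = -1.9438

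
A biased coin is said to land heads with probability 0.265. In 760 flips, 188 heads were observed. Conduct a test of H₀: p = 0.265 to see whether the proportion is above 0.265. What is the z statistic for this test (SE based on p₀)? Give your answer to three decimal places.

p̂ = 188/760 ≈ 0.24737.
SE = √(p₀(1−p₀)/n) = √(0.19478/760) = 0.01601.
z = (0.24737 − 0.265)/0.01601 = -0.01763/0.01601 = -1.101.

z = -1.101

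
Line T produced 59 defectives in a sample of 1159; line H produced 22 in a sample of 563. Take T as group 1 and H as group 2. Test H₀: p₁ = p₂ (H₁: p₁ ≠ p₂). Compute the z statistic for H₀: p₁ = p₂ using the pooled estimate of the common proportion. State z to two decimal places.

p̂₁ = 59/1159 ≈ 0.05091, p̂₂ = 22/563 ≈ 0.03908.
Pooled p̂ = (59+22)/(1159+563) = 81/1722 = 0.04704.
SE = √(0.0448257 × 0.00263901) = 0.01088.
z = (0.05091 − 0.03908)/0.01088 = 0.01183/0.01088 = 1.09.

z = 1.09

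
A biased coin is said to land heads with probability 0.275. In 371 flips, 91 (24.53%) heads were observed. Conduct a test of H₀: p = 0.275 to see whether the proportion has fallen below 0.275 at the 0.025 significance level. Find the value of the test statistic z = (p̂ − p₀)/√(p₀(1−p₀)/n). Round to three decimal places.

z = -1.282

p̂ = 91/371 ≈ 0.24528.
Under H₀, SE = √(0.275·0.725/371) = √(0.000537399) = 0.02318.
z = (0.24528 − 0.275)/0.02318 = -0.02972/0.02318 = -1.282.
p-value = P(Z < -1.282) ≈ 0.0999, so at α = 0.025 we fail to reject H₀.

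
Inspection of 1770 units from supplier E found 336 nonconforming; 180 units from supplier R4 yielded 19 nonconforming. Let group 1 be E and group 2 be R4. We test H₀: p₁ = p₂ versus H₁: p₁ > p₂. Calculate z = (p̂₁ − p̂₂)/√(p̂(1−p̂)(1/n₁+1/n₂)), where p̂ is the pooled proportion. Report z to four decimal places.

z = 2.7915

p̂₁ = 336/1770 = 0.1898305, p̂₂ = 19/180 = 0.1055556.
Pooled p̂ = (336+19)/(1770+180) = 355/1950 = 0.1820513.
SE = √(0.148909 × 0.00612053) = 0.0301894.
z = (0.1898305 − 0.1055556)/0.0301894 = 0.0842749/0.0301894 = 2.7915.
p-value = P(Z > 2.792) ≈ 0.0026.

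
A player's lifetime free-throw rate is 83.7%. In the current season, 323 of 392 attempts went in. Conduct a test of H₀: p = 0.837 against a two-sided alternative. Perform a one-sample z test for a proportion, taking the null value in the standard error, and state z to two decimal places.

p̂ = 323/392 = 0.8240.
SE = √(p₀(1−p₀)/n) = √(0.13643/392) = 0.0187.
z = (0.8240 − 0.837)/0.0187 = -0.0130/0.0187 = -0.70.
Two-sided p-value ≈ 2·Φ(−0.698) = 0.4852.

z = -0.70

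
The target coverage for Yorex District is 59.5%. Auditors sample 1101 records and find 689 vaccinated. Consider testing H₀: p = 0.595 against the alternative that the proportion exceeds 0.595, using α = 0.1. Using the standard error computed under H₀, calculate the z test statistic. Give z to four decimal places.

z = 2.0815

p̂ = 689/1101 ≈ 0.6257947.
Standard error under H₀: √(0.595×0.405/1101) = 0.0147942.
z = (0.6257947 − 0.595)/0.0147942 = 0.0307947/0.0147942 = 2.0815.
p-value = P(Z > 2.082) ≈ 0.0187. With α = 0.1, reject H₀.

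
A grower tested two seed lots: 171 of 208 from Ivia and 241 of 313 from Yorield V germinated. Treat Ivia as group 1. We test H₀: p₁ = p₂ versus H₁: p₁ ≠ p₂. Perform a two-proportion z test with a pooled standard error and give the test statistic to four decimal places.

z = 1.4332

p̂₁ = 171/208 = 0.822115, p̂₂ = 241/313 = 0.769968.
Pooled p̂ = (171+241)/(208+313) = 412/521 = 0.790787.
SE = √(0.165443 × 0.00800258) = 0.036386.
z = (0.822115 − 0.769968)/0.036386 = 0.052147/0.036386 = 1.4332.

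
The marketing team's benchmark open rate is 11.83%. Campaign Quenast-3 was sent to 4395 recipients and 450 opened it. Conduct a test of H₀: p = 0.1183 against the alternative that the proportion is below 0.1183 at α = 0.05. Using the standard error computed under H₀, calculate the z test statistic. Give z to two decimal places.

p̂ = 450/4395 = 0.10239.
SE = √(p₀(1−p₀)/n) = √(0.10431/4395) = 0.00487.
z = (0.10239 − 0.1183)/0.00487 = -0.01591/0.00487 = -3.27.
p-value = P(Z < -3.266) ≈ 0.0005; since p < α = 0.05, reject H₀.

z = -3.27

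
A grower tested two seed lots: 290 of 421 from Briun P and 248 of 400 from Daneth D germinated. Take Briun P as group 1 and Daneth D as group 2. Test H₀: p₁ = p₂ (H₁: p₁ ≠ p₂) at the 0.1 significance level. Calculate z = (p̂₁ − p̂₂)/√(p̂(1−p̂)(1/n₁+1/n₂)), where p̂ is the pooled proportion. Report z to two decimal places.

p̂₁ = 290/421 ≈ 0.6888, p̂₂ = 248/400 ≈ 0.6200.
Pooled p̂ = (290+248)/(421+400) = 538/821 = 0.6553.
SE = √(p̂(1−p̂)(1/n₁+1/n₂)) = √(0.6553·0.3447·0.0048753) = √(0.00110124) = 0.0332.
z = (0.6888 − 0.6200)/0.0332 = 0.0688/0.0332 = 2.07.
Two-sided p-value ≈ 2·Φ(−2.074) = 0.0381, so at α = 0.1 we reject H₀.

z = 2.07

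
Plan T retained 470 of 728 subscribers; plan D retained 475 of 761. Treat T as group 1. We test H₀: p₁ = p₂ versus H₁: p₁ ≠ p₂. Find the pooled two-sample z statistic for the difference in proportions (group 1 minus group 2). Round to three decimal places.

z = 0.858

p̂₁ = 470/728 = 0.64560, p̂₂ = 475/761 = 0.62418.
Pooled p̂ = (470+475)/(728+761) = 945/1489 = 0.63465.
SE = √(0.231868 × 0.00268769) = 0.02496.
z = (0.64560 − 0.62418)/0.02496 = 0.02142/0.02496 = 0.858.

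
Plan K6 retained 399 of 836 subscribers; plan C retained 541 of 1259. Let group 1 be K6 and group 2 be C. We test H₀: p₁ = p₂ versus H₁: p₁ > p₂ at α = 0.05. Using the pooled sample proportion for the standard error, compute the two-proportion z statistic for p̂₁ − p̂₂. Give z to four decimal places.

z = 2.1437

p̂₁ = 399/836 ≈ 0.477273, p̂₂ = 541/1259 ≈ 0.429706.
Pooled p̂ = (399+541)/(836+1259) = 940/2095 = 0.448687.
SE = √(0.247367 × 0.00199045) = 0.022189.
z = (0.477273 − 0.429706)/0.022189 = 0.047567/0.022189 = 2.1437.
p-value = P(Z > 2.144) ≈ 0.0160; since p < α = 0.05, reject H₀.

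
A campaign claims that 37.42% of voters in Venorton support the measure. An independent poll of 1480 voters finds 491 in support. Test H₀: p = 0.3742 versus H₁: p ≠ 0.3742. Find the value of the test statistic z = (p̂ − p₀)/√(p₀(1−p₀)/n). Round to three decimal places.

p̂ = 491/1480 = 0.33176.
Standard error under H₀: √(0.3742×0.6258/1480) = 0.01258.
z = (0.33176 − 0.3742)/0.01258 = -0.04244/0.01258 = -3.374.

z = -3.374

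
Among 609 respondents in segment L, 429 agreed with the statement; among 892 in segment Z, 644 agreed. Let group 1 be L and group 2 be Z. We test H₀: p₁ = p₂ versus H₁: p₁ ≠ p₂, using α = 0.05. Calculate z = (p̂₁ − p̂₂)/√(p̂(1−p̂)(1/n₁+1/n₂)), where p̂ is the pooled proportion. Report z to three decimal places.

z = -0.739

p̂₁ = 429/609 = 0.70443, p̂₂ = 644/892 = 0.72197.
Pooled p̂ = (429+644)/(609+892) = 1073/1501 = 0.71486.
SE = √(0.203837 × 0.00276311) = 0.02373.
z = (0.70443 − 0.72197)/0.02373 = -0.01754/0.02373 = -0.739.
p-value = 2·P(Z > 0.739) ≈ 0.4599, so at α = 0.05 we fail to reject H₀.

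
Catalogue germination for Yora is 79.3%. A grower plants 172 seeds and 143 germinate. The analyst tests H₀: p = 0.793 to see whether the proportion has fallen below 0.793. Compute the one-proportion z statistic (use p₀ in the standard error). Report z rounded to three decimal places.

p̂ = 143/172 = 0.83140.
SE = √(p₀(1−p₀)/n) = √(0.16415/172) = 0.03089.
z = (0.83140 − 0.793)/0.03089 = 0.03840/0.03089 = 1.243.
p-value = P(Z < 1.243) ≈ 0.8930.

z = 1.243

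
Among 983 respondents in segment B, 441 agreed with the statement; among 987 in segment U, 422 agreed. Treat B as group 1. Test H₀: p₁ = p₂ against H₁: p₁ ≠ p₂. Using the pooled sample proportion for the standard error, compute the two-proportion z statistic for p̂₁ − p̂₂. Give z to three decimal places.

z = 0.942

p̂₁ = 441/983 ≈ 0.44863, p̂₂ = 422/987 ≈ 0.42756.
Pooled p̂ = (441+422)/(983+987) = 863/1970 = 0.43807.
SE = √(0.246165 × 0.00203047) = 0.02236.
z = (0.44863 − 0.42756)/0.02236 = 0.02107/0.02236 = 0.942.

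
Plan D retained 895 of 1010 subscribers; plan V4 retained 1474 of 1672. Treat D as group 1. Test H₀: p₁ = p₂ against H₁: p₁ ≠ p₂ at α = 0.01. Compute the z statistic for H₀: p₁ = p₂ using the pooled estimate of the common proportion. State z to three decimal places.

z = 0.356

p̂₁ = 895/1010 ≈ 0.88614, p̂₂ = 1474/1672 ≈ 0.88158.
Pooled p̂ = (895+1474)/(1010+1672) = 2369/2682 = 0.88330.
SE = √(p̂(1−p̂)(1/n₁+1/n₂)) = √(0.88330·0.11670·0.00158819) = √(0.000163717) = 0.01280.
z = (0.88614 − 0.88158)/0.01280 = 0.00456/0.01280 = 0.356.
p-value = 2·P(Z > 0.356) ≈ 0.7216. With α = 0.01, fail to reject H₀.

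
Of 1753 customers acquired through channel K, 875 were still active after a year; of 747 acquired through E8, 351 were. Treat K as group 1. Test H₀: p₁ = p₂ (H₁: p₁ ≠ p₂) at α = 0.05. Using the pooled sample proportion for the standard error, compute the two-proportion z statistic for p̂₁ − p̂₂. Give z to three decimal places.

z = 1.340

p̂₁ = 875/1753 ≈ 0.49914, p̂₂ = 351/747 ≈ 0.46988.
Pooled p̂ = (875+351)/(1753+747) = 1226/2500 = 0.49040.
SE = √(0.249908 × 0.00190914) = 0.02184.
z = (0.49914 − 0.46988)/0.02184 = 0.02926/0.02184 = 1.340.
p-value = 2·P(Z > 1.340) ≈ 0.1803. With α = 0.05, fail to reject H₀.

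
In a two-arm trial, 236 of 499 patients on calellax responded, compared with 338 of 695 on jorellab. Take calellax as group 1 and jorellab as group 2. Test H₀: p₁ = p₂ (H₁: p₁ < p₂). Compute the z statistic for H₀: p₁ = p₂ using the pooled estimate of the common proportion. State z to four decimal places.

p̂₁ = 236/499 ≈ 0.472946, p̂₂ = 338/695 ≈ 0.486331.
Pooled p̂ = (236+338)/(499+695) = 574/1194 = 0.480737.
SE = √(p̂(1−p̂)(1/n₁+1/n₂)) = √(0.480737·0.519263·0.00344286) = √(0.000859437) = 0.029316.
z = (0.472946 − 0.486331)/0.029316 = -0.013385/0.029316 = -0.4566.
p-value = P(Z < -0.457) ≈ 0.3240.

z = -0.4566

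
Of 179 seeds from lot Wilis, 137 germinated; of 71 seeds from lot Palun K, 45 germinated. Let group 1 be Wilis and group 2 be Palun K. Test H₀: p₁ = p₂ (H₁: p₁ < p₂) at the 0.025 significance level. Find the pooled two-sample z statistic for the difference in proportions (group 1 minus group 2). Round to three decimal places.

p̂₁ = 137/179 ≈ 0.76536, p̂₂ = 45/71 ≈ 0.63380.
Pooled p̂ = (137+45)/(179+71) = 182/250 = 0.72800.
SE = √(p̂(1−p̂)(1/n₁+1/n₂)) = √(0.72800·0.27200·0.0196711) = √(0.00389519) = 0.06241.
z = (0.76536 − 0.63380)/0.06241 = 0.13156/0.06241 = 2.108.
p-value = P(Z < 2.108) ≈ 0.9825. With α = 0.025, fail to reject H₀.

z = 2.108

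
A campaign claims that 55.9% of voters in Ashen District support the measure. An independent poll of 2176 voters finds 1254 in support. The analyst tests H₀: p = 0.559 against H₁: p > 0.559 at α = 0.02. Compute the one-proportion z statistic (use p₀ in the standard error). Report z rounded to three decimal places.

z = 1.624

p̂ = 1254/2176 ≈ 0.576287.
Under H₀, SE = √(0.559·0.441/2176) = √(0.00011329) = 0.010644.
z = (0.576287 − 0.559)/0.010644 = 0.017287/0.010644 = 1.624.
p-value = P(Z > 1.624) ≈ 0.0522, so at α = 0.02 we fail to reject H₀.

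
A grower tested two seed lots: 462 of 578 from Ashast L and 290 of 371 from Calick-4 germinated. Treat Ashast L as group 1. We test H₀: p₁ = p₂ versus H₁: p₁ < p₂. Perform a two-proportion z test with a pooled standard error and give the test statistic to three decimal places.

z = 0.654

p̂₁ = 462/578 = 0.79931, p̂₂ = 290/371 = 0.78167.
Pooled p̂ = (462+290)/(578+371) = 752/949 = 0.79241.
SE = √(0.164495 × 0.00442552) = 0.02698.
z = (0.79931 − 0.78167)/0.02698 = 0.01764/0.02698 = 0.654.
p-value = P(Z < 0.654) ≈ 0.7433.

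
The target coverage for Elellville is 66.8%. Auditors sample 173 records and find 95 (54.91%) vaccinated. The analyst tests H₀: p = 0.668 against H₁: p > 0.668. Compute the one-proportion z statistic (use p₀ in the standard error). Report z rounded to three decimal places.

p̂ = 95/173 = 0.54913.
Standard error under H₀: √(0.668×0.332/173) = 0.03580.
z = (0.54913 − 0.668)/0.03580 = -0.11887/0.03580 = -3.320.

z = -3.320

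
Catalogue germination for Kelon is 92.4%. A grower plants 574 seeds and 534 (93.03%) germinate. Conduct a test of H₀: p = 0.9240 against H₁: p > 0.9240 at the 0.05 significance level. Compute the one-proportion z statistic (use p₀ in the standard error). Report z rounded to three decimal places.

z = 0.571

p̂ = 534/574 = 0.93031.
Standard error under H₀: √(0.924×0.076/574) = 0.01106.
z = (0.93031 − 0.924)/0.01106 = 0.00631/0.01106 = 0.571.
p-value = P(Z > 0.571) ≈ 0.2841. With α = 0.05, fail to reject H₀.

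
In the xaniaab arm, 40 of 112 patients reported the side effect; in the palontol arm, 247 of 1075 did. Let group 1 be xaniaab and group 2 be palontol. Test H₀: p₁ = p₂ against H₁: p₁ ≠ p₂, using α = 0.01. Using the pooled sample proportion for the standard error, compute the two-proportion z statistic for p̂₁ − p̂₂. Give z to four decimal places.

p̂₁ = 40/112 ≈ 0.3571429, p̂₂ = 247/1075 ≈ 0.2297674.
Pooled p̂ = (40+247)/(112+1075) = 287/1187 = 0.2417860.
SE = √(p̂(1−p̂)(1/n₁+1/n₂)) = √(0.2417860·0.7582140·0.0098588) = √(0.00180737) = 0.0425132.
z = (0.3571429 − 0.2297674)/0.0425132 = 0.1273755/0.0425132 = 2.9961.
p-value = 2·P(Z > 2.996) ≈ 0.0027; since p < α = 0.01, reject H₀.

z = 2.9961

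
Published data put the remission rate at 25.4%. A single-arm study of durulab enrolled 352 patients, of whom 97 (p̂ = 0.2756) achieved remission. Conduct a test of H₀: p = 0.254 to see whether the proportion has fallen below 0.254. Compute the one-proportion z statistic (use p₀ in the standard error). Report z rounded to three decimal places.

p̂ = 97/352 = 0.27557.
SE = √(p₀(1−p₀)/n) = √(0.18948/352) = 0.02320.
z = (0.27557 − 0.254)/0.02320 = 0.02157/0.02320 = 0.930.

z = 0.930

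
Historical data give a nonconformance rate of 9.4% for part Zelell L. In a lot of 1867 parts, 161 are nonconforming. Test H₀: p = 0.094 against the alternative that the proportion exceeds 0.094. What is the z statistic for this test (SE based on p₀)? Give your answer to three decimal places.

p̂ = 161/1867 = 0.086235.
Under H₀, SE = √(0.094·0.906/1867) = √(4.56154e-05) = 0.006754.
z = (0.086235 − 0.094)/0.006754 = -0.007765/0.006754 = -1.150.
p-value = P(Z > -1.150) ≈ 0.8749.

z = -1.150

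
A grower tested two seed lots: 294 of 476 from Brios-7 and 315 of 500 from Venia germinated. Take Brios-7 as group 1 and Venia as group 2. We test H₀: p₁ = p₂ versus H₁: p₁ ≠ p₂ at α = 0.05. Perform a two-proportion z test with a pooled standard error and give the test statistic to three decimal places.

p̂₁ = 294/476 = 0.61765, p̂₂ = 315/500 = 0.63000.
Pooled p̂ = (294+315)/(476+500) = 609/976 = 0.62398.
SE = √(0.23463 × 0.00410084) = 0.03102.
z = (0.61765 − 0.63000)/0.03102 = -0.01235/0.03102 = -0.398.
Two-sided p-value ≈ 2·Φ(−0.398) = 0.6905. With α = 0.05, fail to reject H₀.

z = -0.398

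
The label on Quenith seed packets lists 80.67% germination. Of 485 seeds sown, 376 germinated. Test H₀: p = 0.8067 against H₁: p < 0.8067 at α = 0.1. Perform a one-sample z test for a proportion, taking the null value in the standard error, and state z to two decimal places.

z = -1.75

p̂ = 376/485 = 0.7753.
Under H₀, SE = √(0.8067·0.1933/485) = √(0.000321516) = 0.0179.
z = (0.7753 − 0.8067)/0.0179 = -0.0314/0.0179 = -1.75.
p-value = P(Z < -1.754) ≈ 0.0398, so at α = 0.1 we reject H₀.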